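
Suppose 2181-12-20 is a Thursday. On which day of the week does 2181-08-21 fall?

Count forward from the earlier date (August 21, 2181) to the later (December 20, 2181):
August 2181: 31 − 21 = 10 days remain.
Then September (30), October (31), November (30): 30 + 31 + 30 = 91 days.
December 1–20, 2181: 20 days.
Total: 10 + 91 + 20 = 121 days.
121 mod 7 = 2, so 2 days before Thursday is Tuesday.

Tuesday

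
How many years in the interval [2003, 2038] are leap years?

9

Years divisible by 4 in [2003, 2038]: 2004, 2008, 2012, 2016, 2020, 2024, 2028, 2032, 2036.
No century exceptions apply. Count: 9.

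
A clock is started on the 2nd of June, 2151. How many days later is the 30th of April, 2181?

Day-of-year of June 2, 2151: 153.
Day-of-year of April 30, 2181: 120.
2151 has 365 days, so 365 − 153 = 212 days remain in 2151.
Full years 2152–2180: 21 common + 8 leap = 21×365 + 8×366 = 10593 days.
Total: 212 + 10593 + 120 = 10925 days.

10925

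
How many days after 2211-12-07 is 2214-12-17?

Day-of-year of December 7, 2211: 341.
Day-of-year of December 17, 2214: 351.
2211 has 365 days, so 365 − 341 = 24 days remain in 2211.
Full years: 2212: 366; 2213: 365. Sum = 731.
Total: 24 + 731 + 351 = 1106 days.

1106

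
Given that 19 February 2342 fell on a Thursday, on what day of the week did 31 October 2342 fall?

February 2342: 28 − 19 = 9 days remain (2342 is not a leap year, so February has 28 days).
Then March (31), April (30), May (31), June (30), July (31), August (31), September (30): 31 + 30 + 31 + 30 + 31 + 31 + 30 = 214 days.
October 1–31, 2342: 31 days.
Total: 9 + 214 + 31 = 254 days.
254 mod 7 = 2, so 2 days after Thursday is Saturday.

Saturday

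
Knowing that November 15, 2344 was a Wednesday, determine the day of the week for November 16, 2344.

Within November 2344: 16 − 15 = 1 day.
1 mod 7 = 1, so 1 day after Wednesday is Thursday.

Thursday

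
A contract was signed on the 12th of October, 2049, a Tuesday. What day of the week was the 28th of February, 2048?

Count forward from the earlier date (February 28, 2048) to the later (October 12, 2049):
February 28, 2048 → February 28, 2049: 366 days (2048 is a leap year).
February 2049: 28 − 28 = 0 days remain (2049 is not a leap year, so February has 28 days).
Then March (31), April (30), May (31), June (30), July (31), August (31), September (30): 31 + 30 + 31 + 30 + 31 + 31 + 30 = 214 days.
October 1–12, 2049: 12 days.
Residual: 226 days.
Total: 592 days.
592 mod 7 = 4, so 4 days before Tuesday is Friday.

Friday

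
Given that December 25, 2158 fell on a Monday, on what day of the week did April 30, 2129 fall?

Saturday

Count forward from the earlier date (April 30, 2129) to the later (December 25, 2158):
Day-of-year of April 30, 2129: 120.
Day-of-year of December 25, 2158: 359.
2129 has 365 days, so 365 − 120 = 245 days remain in 2129.
Full years 2130–2157: 21 common + 7 leap = 21×365 + 7×366 = 10227 days.
Total: 245 + 10227 + 359 = 10831 days.
10831 mod 7 = 2, so 2 days before Monday is Saturday.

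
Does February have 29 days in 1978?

No

1978 is not a leap year.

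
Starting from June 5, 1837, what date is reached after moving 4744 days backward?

June 9, 1824

Count 4744 days before June 5, 1837:
Day-of-year of June 9, 1824: 161.
Day-of-year of June 5, 1837: 156.
1824 has 366 days, so 366 − 161 = 205 days remain in 1824.
Full years 1825–1836: 9 common + 3 leap = 9×365 + 3×366 = 4383 days.
Total: 205 + 4383 + 156 = 4744 days.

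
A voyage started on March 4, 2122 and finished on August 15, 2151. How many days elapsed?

10756

From March 4, 2122 to March 4, 2151: 29 years, of which 7 contain a Feb 29 — 22×365 + 7×366 = 10592 days.
March 2151: 31 − 4 = 27 days remain.
Then April (30), May (31), June (30), July (31): 30 + 31 + 30 + 31 = 122 days.
August 1–15, 2151: 15 days.
Residual: 164 days.
Total: 10756 days.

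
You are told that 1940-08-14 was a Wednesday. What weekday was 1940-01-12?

Friday

Count forward from the earlier date (January 12, 1940) to the later (August 14, 1940):
January 1940: 31 − 12 = 19 days remain.
Then February 1940 (29), March (31), April (30), May (31), June (30), July (31): 29 + 31 + 30 + 31 + 30 + 31 = 182 days.
August 1–14, 1940: 14 days.
Total: 19 + 182 + 14 = 215 days.
215 mod 7 = 5, so 5 days before Wednesday is Friday.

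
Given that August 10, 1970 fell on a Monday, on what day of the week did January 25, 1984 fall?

Wednesday

From August 10, 1970 to August 10, 1983: 13 years, of which 3 contain a Feb 29 — 10×365 + 3×366 = 4748 days.
August 1983: 31 − 10 = 21 days remain.
Then September (30), October (31), November (30), December (31): 30 + 31 + 30 + 31 = 122 days.
January 1–25, 1984: 25 days.
Residual: 168 days.
Total: 4916 days.
4916 mod 7 = 2, so 2 days after Monday is Wednesday.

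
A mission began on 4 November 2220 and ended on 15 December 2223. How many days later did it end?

1136

Day-of-year of November 4, 2220: 309.
Day-of-year of December 15, 2223: 349.
2220 has 366 days, so 366 − 309 = 57 days remain in 2220.
Full years: 2221: 365; 2222: 365. Sum = 730.
Total: 57 + 730 + 349 = 1136 days.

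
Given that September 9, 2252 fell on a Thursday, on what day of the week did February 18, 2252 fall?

Count forward from the earlier date (February 18, 2252) to the later (September 9, 2252):
February 2252: 29 − 18 = 11 days remain (2252 is a leap year, so February has 29 days).
Then March (31), April (30), May (31), June (30), July (31), August (31): 31 + 30 + 31 + 30 + 31 + 31 = 184 days.
September 1–9, 2252: 9 days.
Total: 11 + 184 + 9 = 204 days.
204 mod 7 = 1, so 1 day before Thursday is Wednesday.

Wednesday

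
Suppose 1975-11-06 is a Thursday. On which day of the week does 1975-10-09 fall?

Thursday

Count forward from the earlier date (October 9, 1975) to the later (November 6, 1975):
October 1975: 31 − 9 = 22 days remain.
November 1–6, 1975: 6 days.
Total: 22 + 6 = 28 days.
28 is a multiple of 7, so 1975-10-09 falls on the same weekday: Thursday.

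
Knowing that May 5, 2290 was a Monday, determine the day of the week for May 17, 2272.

Friday

Count forward from the earlier date (May 17, 2272) to the later (May 5, 2290):
From May 17, 2272 to May 17, 2289: 17 years, of which 4 contain a Feb 29 — 13×365 + 4×366 = 6209 days.
May 2289: 31 − 17 = 14 days remain.
Then 11 full months totalling 334 days.
May 1–5, 2290: 5 days.
Residual: 353 days.
Total: 6562 days.
6562 mod 7 = 3, so 3 days before Monday is Friday.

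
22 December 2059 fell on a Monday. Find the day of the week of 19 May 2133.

Tuesday

From December 22, 2059 to December 22, 2132: 73 years, of which 18 contain a Feb 29 — 55×365 + 18×366 = 26663 days.
(2100 is not a leap year (divisible by 100 but not 400).)
December 2132: 31 − 22 = 9 days remain.
Then January (31), February 2133 (28), March (31), April (30): 31 + 28 + 31 + 30 = 120 days.
May 1–19, 2133: 19 days.
Residual: 148 days.
Total: 26811 days.
26811 mod 7 = 1, so 1 day after Monday is Tuesday.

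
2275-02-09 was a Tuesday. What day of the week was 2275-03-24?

Wednesday

February 2275: 28 − 9 = 19 days remain (2275 is not a leap year, so February has 28 days).
March 1–24, 2275: 24 days.
Total: 19 + 24 = 43 days.
43 mod 7 = 1, so 1 day after Tuesday is Wednesday.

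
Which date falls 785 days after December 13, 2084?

February 6, 2087

Count 785 days after December 13, 2084:
Day-of-year of December 13, 2084: 348.
Day-of-year of February 6, 2087: 37.
2084 has 366 days, so 366 − 348 = 18 days remain in 2084.
Full years: 2085: 365; 2086: 365. Sum = 730.
Total: 18 + 730 + 37 = 785 days.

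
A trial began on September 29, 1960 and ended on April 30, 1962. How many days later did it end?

Day-of-year of September 29, 1960: 273.
Day-of-year of April 30, 1962: 120.
1960 has 366 days, so 366 − 273 = 93 days remain in 1960.
Full years: 1961: 365. Sum = 365.
Total: 93 + 365 + 120 = 578 days.

578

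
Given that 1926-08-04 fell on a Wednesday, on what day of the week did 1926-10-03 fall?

August 1926: 31 − 4 = 27 days remain.
Then September (30): 30 days.
October 1–3, 1926: 3 days.
Total: 27 + 30 + 3 = 60 days.
60 mod 7 = 4, so 4 days after Wednesday is Sunday.

Sunday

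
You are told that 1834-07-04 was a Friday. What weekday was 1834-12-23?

Tuesday

July 1834: 31 − 4 = 27 days remain.
Then August (31), September (30), October (31), November (30): 31 + 30 + 31 + 30 = 122 days.
December 1–23, 1834: 23 days.
Total: 27 + 122 + 23 = 172 days.
172 mod 7 = 4, so 4 days after Friday is Tuesday.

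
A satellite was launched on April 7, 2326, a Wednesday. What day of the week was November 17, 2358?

From April 7, 2326 to April 7, 2358: 32 years, of which 8 contain a Feb 29 — 24×365 + 8×366 = 11688 days.
April 2358: 30 − 7 = 23 days remain.
Then May (31), June (30), July (31), August (31), September (30), October (31): 31 + 30 + 31 + 31 + 30 + 31 = 184 days.
November 1–17, 2358: 17 days.
Residual: 224 days.
Total: 11912 days.
11912 mod 7 = 5, so 5 days after Wednesday is Monday.

Monday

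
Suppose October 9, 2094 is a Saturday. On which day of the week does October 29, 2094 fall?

Friday

Within October 2094: 29 − 9 = 20 days.
20 mod 7 = 6, so 6 days after Saturday is Friday.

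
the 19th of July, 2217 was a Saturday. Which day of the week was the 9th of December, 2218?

Wednesday

July 2217: 31 − 19 = 12 days remain.
Then 16 full months totalling 487 days.
December 1–9, 2218: 9 days.
Total: 12 + 487 + 9 = 508 days.
508 mod 7 = 4, so 4 days after Saturday is Wednesday.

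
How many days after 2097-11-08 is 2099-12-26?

778

Day-of-year of November 8, 2097: 312.
Day-of-year of December 26, 2099: 360.
2097 has 365 days, so 365 − 312 = 53 days remain in 2097.
Full years: 2098: 365. Sum = 365.
Total: 53 + 365 + 360 = 778 days.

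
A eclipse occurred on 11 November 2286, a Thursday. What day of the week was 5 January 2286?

Tuesday

Count forward from the earlier date (January 5, 2286) to the later (November 11, 2286):
January 2286: 31 − 5 = 26 days remain.
Then 9 full months totalling 273 days.
November 1–11, 2286: 11 days.
Total: 26 + 273 + 11 = 310 days.
310 mod 7 = 2, so 2 days before Thursday is Tuesday.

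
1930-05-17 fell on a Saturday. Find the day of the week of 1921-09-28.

Wednesday

Count forward from the earlier date (September 28, 1921) to the later (May 17, 1930):
Day-of-year of September 28, 1921: 271.
Day-of-year of May 17, 1930: 137.
1921 has 365 days, so 365 − 271 = 94 days remain in 1921.
Full years 1922–1929: 6 common + 2 leap = 6×365 + 2×366 = 2922 days.
Total: 94 + 2922 + 137 = 3153 days.
3153 mod 7 = 3, so 3 days before Saturday is Wednesday.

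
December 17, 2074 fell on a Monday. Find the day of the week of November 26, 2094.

Day-of-year of December 17, 2074: 351.
Day-of-year of November 26, 2094: 330.
2074 has 365 days, so 365 − 351 = 14 days remain in 2074.
Full years 2075–2093: 14 common + 5 leap = 14×365 + 5×366 = 6940 days.
Total: 14 + 6940 + 330 = 7284 days.
7284 mod 7 = 4, so 4 days after Monday is Friday.

Friday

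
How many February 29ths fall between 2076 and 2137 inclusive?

Years divisible by 4: 2076, 2080, …, 2136 — 16 in all.
Of these, 2100 is divisible by 100 but not 400, so not leap.
Leap years: 16 − 1 = 15.

15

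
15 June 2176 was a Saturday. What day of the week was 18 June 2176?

Tuesday

Within June 2176: 18 − 15 = 3 days.
3 mod 7 = 3, so 3 days after Saturday is Tuesday.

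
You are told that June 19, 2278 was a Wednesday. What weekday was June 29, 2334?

Friday

From June 19, 2278 to June 19, 2334: 56 years, of which 13 contain a Feb 29 — 43×365 + 13×366 = 20453 days.
(2300 is not a leap year (divisible by 100 but not 400).)
Within June 2334: 29 − 19 = 10 days.
Total: 20463 days.
20463 mod 7 = 2, so 2 days after Wednesday is Friday.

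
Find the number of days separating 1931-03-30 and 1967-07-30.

13271

From March 30, 1931 to March 30, 1967: 36 years, of which 9 contain a Feb 29 — 27×365 + 9×366 = 13149 days.
March 1967: 31 − 30 = 1 day remains.
Then April (30), May (31), June (30): 30 + 31 + 30 = 91 days.
July 1–30, 1967: 30 days.
Residual: 122 days.
Total: 13271 days.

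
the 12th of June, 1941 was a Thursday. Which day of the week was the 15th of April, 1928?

Sunday

Count forward from the earlier date (April 15, 1928) to the later (June 12, 1941):
Day-of-year of April 15, 1928: 106.
Day-of-year of June 12, 1941: 163.
1928 has 366 days, so 366 − 106 = 260 days remain in 1928.
Full years 1929–1940: 9 common + 3 leap = 9×365 + 3×366 = 4383 days.
Total: 260 + 4383 + 163 = 4806 days.
4806 mod 7 = 4, so 4 days before Thursday is Sunday.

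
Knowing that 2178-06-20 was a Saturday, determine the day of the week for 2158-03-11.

Count forward from the earlier date (March 11, 2158) to the later (June 20, 2178):
From March 11, 2158 to March 11, 2178: 20 years, of which 5 contain a Feb 29 — 15×365 + 5×366 = 7305 days.
March 2178: 31 − 11 = 20 days remain.
Then April (30), May (31): 30 + 31 = 61 days.
June 1–20, 2178: 20 days.
Residual: 101 days.
Total: 7406 days.
7406 is a multiple of 7, so 2158-03-11 falls on the same weekday: Saturday.

Saturday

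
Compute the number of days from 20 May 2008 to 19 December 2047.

14457

From May 20, 2008 to May 20, 2047: 39 years, of which 9 contain a Feb 29 — 30×365 + 9×366 = 14244 days.
May 2047: 31 − 20 = 11 days remain.
Then June (30), July (31), August (31), September (30), October (31), November (30): 30 + 31 + 31 + 30 + 31 + 30 = 183 days.
December 1–19, 2047: 19 days.
Residual: 213 days.
Total: 14457 days.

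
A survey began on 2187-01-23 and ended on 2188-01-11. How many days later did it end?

353

Day-of-year of January 23, 2187: 23.
Day-of-year of January 11, 2188: 11.
2187 has 365 days, so 365 − 23 = 342 days remain in 2187.
Total: 342 + 11 = 353 days.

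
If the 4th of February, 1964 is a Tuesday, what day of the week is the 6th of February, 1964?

Thursday

Within February 1964: 6 − 4 = 2 days.
2 mod 7 = 2, so 2 days after Tuesday is Thursday.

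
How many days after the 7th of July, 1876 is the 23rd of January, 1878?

565

Day-of-year of July 7, 1876: 189.
Day-of-year of January 23, 1878: 23.
1876 has 366 days, so 366 − 189 = 177 days remain in 1876.
Full years: 1877: 365. Sum = 365.
Total: 177 + 365 + 23 = 565 days.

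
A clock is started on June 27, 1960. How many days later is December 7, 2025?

From June 27, 1960 to June 27, 2025: 65 years, of which 16 contain a Feb 29 — 49×365 + 16×366 = 23741 days.
(2000 is a leap year (divisible by 400).)
June 2025: 30 − 27 = 3 days remain.
Then July (31), August (31), September (30), October (31), November (30): 31 + 31 + 30 + 31 + 30 = 153 days.
December 1–7, 2025: 7 days.
Residual: 163 days.
Total: 23904 days.

23904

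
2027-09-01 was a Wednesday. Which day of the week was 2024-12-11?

Wednesday

Count forward from the earlier date (December 11, 2024) to the later (September 1, 2027):
December 11, 2024 → December 11, 2025: 365 days.
December 11, 2025 → December 11, 2026: 365 days.
December 2026: 31 − 11 = 20 days remain.
Then January (31), February 2027 (28), March (31), April (30), May (31), June (30), July (31), August (31): 31 + 28 + 31 + 30 + 31 + 30 + 31 + 31 = 243 days.
September 1, 2027: 1 day.
Residual: 264 days.
Total: 994 days.
994 is a multiple of 7, so 2024-12-11 falls on the same weekday: Wednesday.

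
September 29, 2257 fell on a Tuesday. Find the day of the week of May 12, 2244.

Count forward from the earlier date (May 12, 2244) to the later (September 29, 2257):
From May 12, 2244 to May 12, 2257: 13 years, of which 3 contain a Feb 29 — 10×365 + 3×366 = 4748 days.
May 2257: 31 − 12 = 19 days remain.
Then June (30), July (31), August (31): 30 + 31 + 31 = 92 days.
September 1–29, 2257: 29 days.
Residual: 140 days.
Total: 4888 days.
4888 mod 7 = 2, so 2 days before Tuesday is Sunday.

Sunday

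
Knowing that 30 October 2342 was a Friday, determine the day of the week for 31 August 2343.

Tuesday

October 2342: 31 − 30 = 1 day remains.
Then 9 full months totalling 273 days.
August 1–31, 2343: 31 days.
Total: 1 + 273 + 31 = 305 days.
305 mod 7 = 4, so 4 days after Friday is Tuesday.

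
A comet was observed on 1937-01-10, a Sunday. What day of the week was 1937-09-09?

January 1937: 31 − 10 = 21 days remain.
Then February 1937 (28), March (31), April (30), May (31), June (30), July (31), August (31): 28 + 31 + 30 + 31 + 30 + 31 + 31 = 212 days.
September 1–9, 1937: 9 days.
Total: 21 + 212 + 9 = 242 days.
242 mod 7 = 4, so 4 days after Sunday is Thursday.

Thursday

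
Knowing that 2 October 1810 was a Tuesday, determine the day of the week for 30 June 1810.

Saturday

Count forward from the earlier date (June 30, 1810) to the later (October 2, 1810):
June 1810: 30 − 30 = 0 days remain.
Then July (31), August (31), September (30): 31 + 31 + 30 = 92 days.
October 1–2, 1810: 2 days.
Total: 0 + 92 + 2 = 94 days.
94 mod 7 = 3, so 3 days before Tuesday is Saturday.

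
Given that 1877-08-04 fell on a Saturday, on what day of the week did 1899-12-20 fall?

Day-of-year of August 4, 1877: 216.
Day-of-year of December 20, 1899: 354.
1877 has 365 days, so 365 − 216 = 149 days remain in 1877.
Full years 1878–1898: 16 common + 5 leap = 16×365 + 5×366 = 7670 days.
Total: 149 + 7670 + 354 = 8173 days.
8173 mod 7 = 4, so 4 days after Saturday is Wednesday.

Wednesday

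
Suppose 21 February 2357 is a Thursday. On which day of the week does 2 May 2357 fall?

Thursday

February 2357: 28 − 21 = 7 days remain (2357 is not a leap year, so February has 28 days).
Then March (31), April (30): 31 + 30 = 61 days.
May 1–2, 2357: 2 days.
Total: 7 + 61 + 2 = 70 days.
70 is a multiple of 7, so 2 May 2357 falls on the same weekday: Thursday.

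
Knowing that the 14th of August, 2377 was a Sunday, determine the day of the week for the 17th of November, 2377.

Thursday

August 2377: 31 − 14 = 17 days remain.
Then September (30), October (31): 30 + 31 = 61 days.
November 1–17, 2377: 17 days.
Total: 17 + 61 + 17 = 95 days.
95 mod 7 = 4, so 4 days after Sunday is Thursday.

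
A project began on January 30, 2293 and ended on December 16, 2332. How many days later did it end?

14564

Day-of-year of January 30, 2293: 30.
Day-of-year of December 16, 2332: 351.
2293 has 365 days, so 365 − 30 = 335 days remain in 2293.
Full years 2294–2331: 30 common + 8 leap = 30×365 + 8×366 = 13878 days.
Total: 335 + 13878 + 351 = 14564 days.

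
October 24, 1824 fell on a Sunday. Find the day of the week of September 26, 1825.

Monday

Day-of-year of October 24, 1824: 298.
Day-of-year of September 26, 1825: 269.
1824 has 366 days, so 366 − 298 = 68 days remain in 1824.
Total: 68 + 269 = 337 days.
337 mod 7 = 1, so 1 day after Sunday is Monday.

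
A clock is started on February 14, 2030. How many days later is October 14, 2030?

242

February 2030: 28 − 14 = 14 days remain (2030 is not a leap year, so February has 28 days).
Then March (31), April (30), May (31), June (30), July (31), August (31), September (30): 31 + 30 + 31 + 30 + 31 + 31 + 30 = 214 days.
October 1–14, 2030: 14 days.
Total: 14 + 214 + 14 = 242 days.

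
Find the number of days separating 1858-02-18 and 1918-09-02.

From February 18, 1858 to February 18, 1918: 60 years, of which 14 contain a Feb 29 — 46×365 + 14×366 = 21914 days.
(1900 is not a leap year (divisible by 100 but not 400).)
February 1918: 28 − 18 = 10 days remain (1918 is not a leap year, so February has 28 days).
Then March (31), April (30), May (31), June (30), July (31), August (31): 31 + 30 + 31 + 30 + 31 + 31 = 184 days.
September 1–2, 1918: 2 days.
Residual: 196 days.
Total: 22110 days.

22110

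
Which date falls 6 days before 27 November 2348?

21 November 2348

Count 6 days before November 27, 2348:
Within November 2348: 27 − 21 = 6 days.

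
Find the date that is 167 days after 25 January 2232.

10 July 2232

Count 167 days after January 25, 2232:
January 2232: 31 − 25 = 6 days remain.
Then February 2232 (29), March (31), April (30), May (31), June (30): 29 + 31 + 30 + 31 + 30 = 151 days.
July 1–10, 2232: 10 days.
Total: 6 + 151 + 10 = 167 days.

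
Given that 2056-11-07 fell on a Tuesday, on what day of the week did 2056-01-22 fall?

Saturday

Count forward from the earlier date (January 22, 2056) to the later (November 7, 2056):
January 2056: 31 − 22 = 9 days remain.
Then 9 full months totalling 274 days.
November 1–7, 2056: 7 days.
Total: 9 + 274 + 7 = 290 days.
290 mod 7 = 3, so 3 days before Tuesday is Saturday.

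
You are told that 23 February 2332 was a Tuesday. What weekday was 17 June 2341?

Day-of-year of February 23, 2332: 54.
Day-of-year of June 17, 2341: 168.
2332 has 366 days, so 366 − 54 = 312 days remain in 2332.
Full years 2333–2340: 6 common + 2 leap = 6×365 + 2×366 = 2922 days.
Total: 312 + 2922 + 168 = 3402 days.
3402 is a multiple of 7, so 17 June 2341 falls on the same weekday: Tuesday.

Tuesday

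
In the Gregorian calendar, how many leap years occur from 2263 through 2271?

2

Years divisible by 4 in [2263, 2271]: 2264, 2268.
No century exceptions apply. Count: 2.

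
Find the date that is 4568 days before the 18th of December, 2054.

the 16th of June, 2042

Count 4568 days before December 18, 2054:
From June 16, 2042 to June 16, 2054: 12 years, of which 3 contain a Feb 29 — 9×365 + 3×366 = 4383 days.
June 2054: 30 − 16 = 14 days remain.
Then July (31), August (31), September (30), October (31), November (30): 31 + 31 + 30 + 31 + 30 = 153 days.
December 1–18, 2054: 18 days.
Residual: 185 days.
Total: 4568 days.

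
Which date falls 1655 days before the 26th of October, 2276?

the 15th of April, 2272

Count 1655 days before October 26, 2276:
April 15, 2272 → April 15, 2273: 365 days.
April 15, 2273 → April 15, 2274: 365 days.
April 15, 2274 → April 15, 2275: 365 days.
April 15, 2275 → April 15, 2276: 366 days (2276 is a leap year).
April 2276: 30 − 15 = 15 days remain.
Then May (31), June (30), July (31), August (31), September (30): 31 + 30 + 31 + 31 + 30 = 153 days.
October 1–26, 2276: 26 days.
Residual: 194 days.
Total: 1655 days.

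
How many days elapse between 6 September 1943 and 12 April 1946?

September 6, 1943 → September 6, 1944: 366 days (1944 is a leap year).
September 6, 1944 → September 6, 1945: 365 days.
September 1945: 30 − 6 = 24 days remain.
Then October (31), November (30), December (31), January (31), February 1946 (28), March (31): 31 + 30 + 31 + 31 + 28 + 31 = 182 days.
April 1–12, 1946: 12 days.
Residual: 218 days.
Total: 949 days.

949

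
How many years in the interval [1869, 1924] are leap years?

Years divisible by 4: 1872, 1876, …, 1924 — 14 in all.
Of these, 1900 is divisible by 100 but not 400, so not leap.
Leap years: 14 − 1 = 13.

13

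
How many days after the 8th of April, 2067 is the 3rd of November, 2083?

Day-of-year of April 8, 2067: 98.
Day-of-year of November 3, 2083: 307.
2067 has 365 days, so 365 − 98 = 267 days remain in 2067.
Full years 2068–2082: 11 common + 4 leap = 11×365 + 4×366 = 5479 days.
Total: 267 + 5479 + 307 = 6053 days.

6053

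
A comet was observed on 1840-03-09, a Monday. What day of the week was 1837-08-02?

Wednesday

Count forward from the earlier date (August 2, 1837) to the later (March 9, 1840):
Day-of-year of August 2, 1837: 214.
Day-of-year of March 9, 1840: 69.
1837 has 365 days, so 365 − 214 = 151 days remain in 1837.
Full years: 1838: 365; 1839: 365. Sum = 730.
Total: 151 + 730 + 69 = 950 days.
950 mod 7 = 5, so 5 days before Monday is Wednesday.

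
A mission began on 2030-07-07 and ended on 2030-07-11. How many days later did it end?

Within July 2030: 11 − 7 = 4 days.

4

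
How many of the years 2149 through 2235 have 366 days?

Years divisible by 4: 2152, 2156, …, 2232 — 21 in all.
Of these, 2200 is divisible by 100 but not 400, so not leap.
Leap years: 21 − 1 = 20.

20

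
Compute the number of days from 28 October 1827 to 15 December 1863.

13197

From October 28, 1827 to October 28, 1863: 36 years, of which 9 contain a Feb 29 — 27×365 + 9×366 = 13149 days.
October 1863: 31 − 28 = 3 days remain.
Then November (30): 30 days.
December 1–15, 1863: 15 days.
Residual: 48 days.
Total: 13197 days.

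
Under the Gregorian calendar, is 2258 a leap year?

No

2258 is not a leap year.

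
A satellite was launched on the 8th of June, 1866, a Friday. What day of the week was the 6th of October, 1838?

Count forward from the earlier date (October 6, 1838) to the later (June 8, 1866):
From October 6, 1838 to October 6, 1865: 27 years, of which 7 contain a Feb 29 — 20×365 + 7×366 = 9862 days.
October 1865: 31 − 6 = 25 days remain.
Then November (30), December (31), January (31), February 1866 (28), March (31), April (30), May (31): 30 + 31 + 31 + 28 + 31 + 30 + 31 = 212 days.
June 1–8, 1866: 8 days.
Residual: 245 days.
Total: 10107 days.
10107 mod 7 = 6, so 6 days before Friday is Saturday.

Saturday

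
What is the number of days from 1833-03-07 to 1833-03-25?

Within March 1833: 25 − 7 = 18 days.

18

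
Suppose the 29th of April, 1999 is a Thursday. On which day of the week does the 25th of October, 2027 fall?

Day-of-year of April 29, 1999: 119.
Day-of-year of October 25, 2027: 298.
1999 has 365 days, so 365 − 119 = 246 days remain in 1999.
Full years 2000–2026: 20 common + 7 leap = 20×365 + 7×366 = 9862 days.
Total: 246 + 9862 + 298 = 10406 days.
10406 mod 7 = 4, so 4 days after Thursday is Monday.

Monday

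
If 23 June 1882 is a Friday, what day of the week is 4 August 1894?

From June 23, 1882 to June 23, 1894: 12 years, of which 3 contain a Feb 29 — 9×365 + 3×366 = 4383 days.
June 1894: 30 − 23 = 7 days remain.
Then July (31): 31 days.
August 1–4, 1894: 4 days.
Residual: 42 days.
Total: 4425 days.
4425 mod 7 = 1, so 1 day after Friday is Saturday.

Saturday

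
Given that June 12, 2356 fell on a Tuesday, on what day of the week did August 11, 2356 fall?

Saturday

June 2356: 30 − 12 = 18 days remain.
Then July (31): 31 days.
August 1–11, 2356: 11 days.
Total: 18 + 31 + 11 = 60 days.
60 mod 7 = 4, so 4 days after Tuesday is Saturday.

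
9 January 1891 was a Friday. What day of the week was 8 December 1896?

Tuesday

January 9, 1891 → January 9, 1892: 365 days.
January 9, 1892 → January 9, 1893: 366 days (1892 is a leap year).
January 9, 1893 → January 9, 1894: 365 days.
January 9, 1894 → January 9, 1895: 365 days.
January 9, 1895 → January 9, 1896: 365 days.
January 1896: 31 − 9 = 22 days remain.
Then 10 full months totalling 304 days.
December 1–8, 1896: 8 days.
Residual: 334 days.
Total: 2160 days.
2160 mod 7 = 4, so 4 days after Friday is Tuesday.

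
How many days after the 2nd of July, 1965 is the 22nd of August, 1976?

4069

From July 2, 1965 to July 2, 1976: 11 years, of which 3 contain a Feb 29 — 8×365 + 3×366 = 4018 days.
July 1976: 31 − 2 = 29 days remain.
August 1–22, 1976: 22 days.
Residual: 51 days.
Total: 4069 days.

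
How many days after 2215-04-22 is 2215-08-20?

120

April 2215: 30 − 22 = 8 days remain.
Then May (31), June (30), July (31): 31 + 30 + 31 = 92 days.
August 1–20, 2215: 20 days.
Total: 8 + 92 + 20 = 120 days.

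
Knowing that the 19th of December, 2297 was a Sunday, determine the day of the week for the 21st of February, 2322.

Tuesday

Day-of-year of December 19, 2297: 353.
Day-of-year of February 21, 2322: 52.
2297 has 365 days, so 365 − 353 = 12 days remain in 2297.
Full years 2298–2321: 19 common + 5 leap = 19×365 + 5×366 = 8765 days.
Total: 12 + 8765 + 52 = 8829 days.
8829 mod 7 = 2, so 2 days after Sunday is Tuesday.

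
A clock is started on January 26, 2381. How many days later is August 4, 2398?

Day-of-year of January 26, 2381: 26.
Day-of-year of August 4, 2398: 216.
2381 has 365 days, so 365 − 26 = 339 days remain in 2381.
Full years 2382–2397: 12 common + 4 leap = 12×365 + 4×366 = 5844 days.
Total: 339 + 5844 + 216 = 6399 days.

6399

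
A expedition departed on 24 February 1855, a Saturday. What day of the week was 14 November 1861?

Day-of-year of February 24, 1855: 55.
Day-of-year of November 14, 1861: 318.
1855 has 365 days, so 365 − 55 = 310 days remain in 1855.
Full years: 1856: 366; 1857: 365; 1858: 365; 1859: 365; 1860: 366. Sum = 1827.
Total: 310 + 1827 + 318 = 2455 days.
2455 mod 7 = 5, so 5 days after Saturday is Thursday.

Thursday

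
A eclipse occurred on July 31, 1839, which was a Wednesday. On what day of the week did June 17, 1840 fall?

Wednesday

July 1839: 31 − 31 = 0 days remain.
Then 10 full months totalling 305 days.
June 1–17, 1840: 17 days.
Total: 0 + 305 + 17 = 322 days.
322 is a multiple of 7, so June 17, 1840 falls on the same weekday: Wednesday.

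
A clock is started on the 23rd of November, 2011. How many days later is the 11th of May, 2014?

Day-of-year of November 23, 2011: 327.
Day-of-year of May 11, 2014: 131.
2011 has 365 days, so 365 − 327 = 38 days remain in 2011.
Full years: 2012: 366; 2013: 365. Sum = 731.
Total: 38 + 731 + 131 = 900 days.

900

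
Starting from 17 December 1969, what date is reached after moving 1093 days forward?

14 December 1972

Count 1093 days after December 17, 1969:
December 17, 1969 → December 17, 1970: 365 days.
December 17, 1970 → December 17, 1971: 365 days.
December 1971: 31 − 17 = 14 days remain.
Then 11 full months totalling 335 days.
December 1–14, 1972: 14 days.
Residual: 363 days.
Total: 1093 days.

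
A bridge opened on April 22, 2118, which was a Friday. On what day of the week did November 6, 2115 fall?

Count forward from the earlier date (November 6, 2115) to the later (April 22, 2118):
November 6, 2115 → November 6, 2116: 366 days (2116 is a leap year).
November 6, 2116 → November 6, 2117: 365 days.
November 2117: 30 − 6 = 24 days remain.
Then December (31), January (31), February 2118 (28), March (31): 31 + 31 + 28 + 31 = 121 days.
April 1–22, 2118: 22 days.
Residual: 167 days.
Total: 898 days.
898 mod 7 = 2, so 2 days before Friday is Wednesday.

Wednesday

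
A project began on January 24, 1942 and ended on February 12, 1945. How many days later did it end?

1115

January 24, 1942 → January 24, 1943: 365 days.
January 24, 1943 → January 24, 1944: 365 days.
January 24, 1944 → January 24, 1945: 366 days (1944 is a leap year).
January 1945: 31 − 24 = 7 days remain.
February 1–12, 1945: 12 days (1945 is not a leap year).
Residual: 19 days.
Total: 1115 days.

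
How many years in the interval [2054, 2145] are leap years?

Years divisible by 4: 2056, 2060, …, 2144 — 23 in all.
Of these, 2100 is divisible by 100 but not 400, so not leap.
Leap years: 23 − 1 = 22.

22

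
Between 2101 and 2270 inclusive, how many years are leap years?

41

Years divisible by 4: 2104, 2108, …, 2268 — 42 in all.
Of these, 2200 is divisible by 100 but not 400, so not leap.
Leap years: 42 − 1 = 41.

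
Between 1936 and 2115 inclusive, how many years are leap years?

Years divisible by 4: 1936, 1940, …, 2112 — 45 in all.
Of these, 2100 is divisible by 100 but not 400, so not leap.
2000 is divisible by 400, so still leap.
Leap years: 45 − 1 = 44.

44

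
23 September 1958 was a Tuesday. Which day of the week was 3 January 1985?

From September 23, 1958 to September 23, 1984: 26 years, of which 7 contain a Feb 29 — 19×365 + 7×366 = 9497 days.
September 1984: 30 − 23 = 7 days remain.
Then October (31), November (30), December (31): 31 + 30 + 31 = 92 days.
January 1–3, 1985: 3 days.
Residual: 102 days.
Total: 9599 days.
9599 mod 7 = 2, so 2 days after Tuesday is Thursday.

Thursday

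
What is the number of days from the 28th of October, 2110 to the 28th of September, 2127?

Day-of-year of October 28, 2110: 301.
Day-of-year of September 28, 2127: 271.
2110 has 365 days, so 365 − 301 = 64 days remain in 2110.
Full years 2111–2126: 12 common + 4 leap = 12×365 + 4×366 = 5844 days.
Total: 64 + 5844 + 271 = 6179 days.

6179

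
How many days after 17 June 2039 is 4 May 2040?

322

June 2039: 30 − 17 = 13 days remain.
Then 10 full months totalling 305 days.
May 1–4, 2040: 4 days.
Total: 13 + 305 + 4 = 322 days.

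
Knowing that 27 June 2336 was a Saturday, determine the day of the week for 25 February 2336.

Tuesday

Count forward from the earlier date (February 25, 2336) to the later (June 27, 2336):
February 2336: 29 − 25 = 4 days remain (2336 is a leap year, so February has 29 days).
Then March (31), April (30), May (31): 31 + 30 + 31 = 92 days.
June 1–27, 2336: 27 days.
Total: 4 + 92 + 27 = 123 days.
123 mod 7 = 4, so 4 days before Saturday is Tuesday.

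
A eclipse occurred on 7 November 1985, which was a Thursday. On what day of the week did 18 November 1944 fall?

Count forward from the earlier date (November 18, 1944) to the later (November 7, 1985):
Day-of-year of November 18, 1944: 323.
Day-of-year of November 7, 1985: 311.
1944 has 366 days, so 366 − 323 = 43 days remain in 1944.
Full years 1945–1984: 30 common + 10 leap = 30×365 + 10×366 = 14610 days.
Total: 43 + 14610 + 311 = 14964 days.
14964 mod 7 = 5, so 5 days before Thursday is Saturday.

Saturday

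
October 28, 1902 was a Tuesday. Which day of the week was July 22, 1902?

Tuesday

Count forward from the earlier date (July 22, 1902) to the later (October 28, 1902):
July 1902: 31 − 22 = 9 days remain.
Then August (31), September (30): 31 + 30 = 61 days.
October 1–28, 1902: 28 days.
Total: 9 + 61 + 28 = 98 days.
98 is a multiple of 7, so July 22, 1902 falls on the same weekday: Tuesday.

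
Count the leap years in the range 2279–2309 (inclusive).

7

Years divisible by 4 in [2279, 2309]: 2280, 2284, 2288, 2292, 2296, 2300, 2304, 2308.
Of these, 2300 is divisible by 100 but not 400, so not leap.
Leap years: 8 − 1 = 7.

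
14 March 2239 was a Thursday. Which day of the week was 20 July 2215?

Count forward from the earlier date (July 20, 2215) to the later (March 14, 2239):
From July 20, 2215 to July 20, 2238: 23 years, of which 6 contain a Feb 29 — 17×365 + 6×366 = 8401 days.
July 2238: 31 − 20 = 11 days remain.
Then August (31), September (30), October (31), November (30), December (31), January (31), February 2239 (28): 31 + 30 + 31 + 30 + 31 + 31 + 28 = 212 days.
March 1–14, 2239: 14 days.
Residual: 237 days.
Total: 8638 days.
8638 is a multiple of 7, so 20 July 2215 falls on the same weekday: Thursday.

Thursday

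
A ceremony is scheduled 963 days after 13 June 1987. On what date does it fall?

31 January 1990

Count 963 days after June 13, 1987:
June 13, 1987 → June 13, 1988: 366 days (1988 is a leap year).
June 13, 1988 → June 13, 1989: 365 days.
June 1989: 30 − 13 = 17 days remain.
Then July (31), August (31), September (30), October (31), November (30), December (31): 31 + 31 + 30 + 31 + 30 + 31 = 184 days.
January 1–31, 1990: 31 days.
Residual: 232 days.
Total: 963 days.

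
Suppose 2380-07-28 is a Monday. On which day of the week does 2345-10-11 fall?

Count forward from the earlier date (October 11, 2345) to the later (July 28, 2380):
Day-of-year of October 11, 2345: 284.
Day-of-year of July 28, 2380: 210.
2345 has 365 days, so 365 − 284 = 81 days remain in 2345.
Full years 2346–2379: 26 common + 8 leap = 26×365 + 8×366 = 12418 days.
Total: 81 + 12418 + 210 = 12709 days.
12709 mod 7 = 4, so 4 days before Monday is Thursday.

Thursday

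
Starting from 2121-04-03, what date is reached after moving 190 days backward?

2120-09-25

Count 190 days before April 3, 2121:
Day-of-year of September 25, 2120: 269.
Day-of-year of April 3, 2121: 93.
2120 has 366 days, so 366 − 269 = 97 days remain in 2120.
Total: 97 + 93 = 190 days.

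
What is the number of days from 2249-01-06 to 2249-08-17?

223

January 2249: 31 − 6 = 25 days remain.
Then February 2249 (28), March (31), April (30), May (31), June (30), July (31): 28 + 31 + 30 + 31 + 30 + 31 = 181 days.
August 1–17, 2249: 17 days.
Total: 25 + 181 + 17 = 223 days.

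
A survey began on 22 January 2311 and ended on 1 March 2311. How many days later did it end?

38

January 2311: 31 − 22 = 9 days remain.
Then February 2311 (28): 28 days.
March 1, 2311: 1 day.
Total: 9 + 28 + 1 = 38 days.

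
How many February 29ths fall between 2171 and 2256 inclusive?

21

Years divisible by 4: 2172, 2176, …, 2256 — 22 in all.
Of these, 2200 is divisible by 100 but not 400, so not leap.
Leap years: 22 − 1 = 21.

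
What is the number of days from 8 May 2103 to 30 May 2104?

Day-of-year of May 8, 2103: 128.
Day-of-year of May 30, 2104: 151.
2103 has 365 days, so 365 − 128 = 237 days remain in 2103.
Total: 237 + 151 = 388 days.

388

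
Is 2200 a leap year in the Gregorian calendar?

No

2200 is not a leap year (divisible by 100 but not 400).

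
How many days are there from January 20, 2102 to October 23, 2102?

276

January 2102: 31 − 20 = 11 days remain.
Then February 2102 (28), March (31), April (30), May (31), June (30), July (31), August (31), September (30): 28 + 31 + 30 + 31 + 30 + 31 + 31 + 30 = 242 days.
October 1–23, 2102: 23 days.
Total: 11 + 242 + 23 = 276 days.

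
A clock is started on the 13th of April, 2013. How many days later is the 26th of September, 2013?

April 2013: 30 − 13 = 17 days remain.
Then May (31), June (30), July (31), August (31): 31 + 30 + 31 + 31 = 123 days.
September 1–26, 2013: 26 days.
Total: 17 + 123 + 26 = 166 days.

166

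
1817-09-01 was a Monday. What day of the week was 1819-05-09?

Sunday

September 1, 1817 → September 1, 1818: 365 days.
September 1818: 30 − 1 = 29 days remain.
Then October (31), November (30), December (31), January (31), February 1819 (28), March (31), April (30): 31 + 30 + 31 + 31 + 28 + 31 + 30 = 212 days.
May 1–9, 1819: 9 days.
Residual: 250 days.
Total: 615 days.
615 mod 7 = 6, so 6 days after Monday is Sunday.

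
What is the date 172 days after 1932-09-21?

1933-03-12

Count 172 days after September 21, 1932:
September 1932: 30 − 21 = 9 days remain.
Then October (31), November (30), December (31), January (31), February 1933 (28): 31 + 30 + 31 + 31 + 28 = 151 days.
March 1–12, 1933: 12 days.
Residual: 172 days.
Total: 172 days.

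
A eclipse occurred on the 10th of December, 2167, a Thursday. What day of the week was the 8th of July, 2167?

Count forward from the earlier date (July 8, 2167) to the later (December 10, 2167):
July 2167: 31 − 8 = 23 days remain.
Then August (31), September (30), October (31), November (30): 31 + 30 + 31 + 30 = 122 days.
December 1–10, 2167: 10 days.
Total: 23 + 122 + 10 = 155 days.
155 mod 7 = 1, so 1 day before Thursday is Wednesday.

Wednesday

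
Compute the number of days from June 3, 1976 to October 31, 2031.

Day-of-year of June 3, 1976: 155.
Day-of-year of October 31, 2031: 304.
1976 has 366 days, so 366 − 155 = 211 days remain in 1976.
Full years 1977–2030: 41 common + 13 leap = 41×365 + 13×366 = 19723 days.
Total: 211 + 19723 + 304 = 20238 days.

20238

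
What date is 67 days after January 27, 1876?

April 3, 1876

Count 67 days after January 27, 1876:
January 1876: 31 − 27 = 4 days remain.
Then February 1876 (29), March (31): 29 + 31 = 60 days.
April 1–3, 1876: 3 days.
Total: 4 + 60 + 3 = 67 days.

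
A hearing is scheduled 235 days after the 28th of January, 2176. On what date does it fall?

the 19th of September, 2176

Count 235 days after January 28, 2176:
January 2176: 31 − 28 = 3 days remain.
Then February 2176 (29), March (31), April (30), May (31), June (30), July (31), August (31): 29 + 31 + 30 + 31 + 30 + 31 + 31 = 213 days.
September 1–19, 2176: 19 days.
Total: 3 + 213 + 19 = 235 days.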